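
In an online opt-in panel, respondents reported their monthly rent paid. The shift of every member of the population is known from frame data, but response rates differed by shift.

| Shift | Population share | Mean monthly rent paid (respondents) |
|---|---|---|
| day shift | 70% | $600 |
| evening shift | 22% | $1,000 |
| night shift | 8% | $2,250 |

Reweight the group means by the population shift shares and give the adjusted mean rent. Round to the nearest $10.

$820

Each cell contributes population-share × respondent value:
  day shift: 0.7 × 600 = 420
  evening shift: 0.22 × 1000 = 220
  night shift: 0.08 × 2250 = 180
Post-stratified estimate = 820 → $820.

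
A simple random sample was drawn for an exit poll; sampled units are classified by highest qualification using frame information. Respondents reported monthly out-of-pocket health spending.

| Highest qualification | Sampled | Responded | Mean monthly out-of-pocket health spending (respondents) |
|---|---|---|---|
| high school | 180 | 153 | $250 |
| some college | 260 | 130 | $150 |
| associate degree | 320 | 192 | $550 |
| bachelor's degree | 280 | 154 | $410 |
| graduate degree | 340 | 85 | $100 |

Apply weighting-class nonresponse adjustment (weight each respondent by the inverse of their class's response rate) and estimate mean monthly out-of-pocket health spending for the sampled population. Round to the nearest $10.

$300

Class response rates: high school 153/180 = 85%, some college 130/260 = 50%, associate degree 192/320 = 60%, bachelor's degree 154/280 = 55%, graduate degree 85/340 = 25%.
With weight = n_sampled/n_responded per class, the weighted class total is n_sampled:
  high school: 180 × 250 = 45,000
  some college: 260 × 150 = 39,000
  associate degree: 320 × 550 = 176,000
  bachelor's degree: 280 × 410 = 114,800
  graduate degree: 340 × 100 = 34,000
Adjusted estimate = 408,800 / 1,380 = 296.232 → $300.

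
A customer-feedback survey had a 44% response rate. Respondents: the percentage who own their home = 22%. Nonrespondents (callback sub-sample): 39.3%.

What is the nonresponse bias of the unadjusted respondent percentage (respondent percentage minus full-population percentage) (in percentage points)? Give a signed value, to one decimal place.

-9.7 percentage points

Nonresponse fraction = 1 − 0.44 = 0.56.
Bias = (nonresponse fraction) × (respondent percentage − nonrespondent percentage)
     = 0.56 × (22 − 39.3) = 0.56 × -17.3 = -9.688.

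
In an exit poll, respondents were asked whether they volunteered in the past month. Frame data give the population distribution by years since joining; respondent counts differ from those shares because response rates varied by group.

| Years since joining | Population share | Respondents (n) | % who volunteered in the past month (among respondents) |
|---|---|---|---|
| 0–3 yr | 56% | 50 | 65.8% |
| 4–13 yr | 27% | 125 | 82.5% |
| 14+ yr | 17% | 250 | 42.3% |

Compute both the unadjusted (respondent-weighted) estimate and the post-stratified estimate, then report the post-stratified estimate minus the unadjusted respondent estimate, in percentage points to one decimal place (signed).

Unadjusted (pooled respondent) estimate weights by respondent counts:
  (50/425)×65.8 + (125/425)×82.5 + (250/425)×42.3 = 56.8882%
Post-stratifying to population shares instead:
  0.56×65.8 + 0.27×82.5 + 0.17×42.3 = 66.314%
Difference = 66.314 − 56.8882 = 9.4258 pp.

+9.4 percentage points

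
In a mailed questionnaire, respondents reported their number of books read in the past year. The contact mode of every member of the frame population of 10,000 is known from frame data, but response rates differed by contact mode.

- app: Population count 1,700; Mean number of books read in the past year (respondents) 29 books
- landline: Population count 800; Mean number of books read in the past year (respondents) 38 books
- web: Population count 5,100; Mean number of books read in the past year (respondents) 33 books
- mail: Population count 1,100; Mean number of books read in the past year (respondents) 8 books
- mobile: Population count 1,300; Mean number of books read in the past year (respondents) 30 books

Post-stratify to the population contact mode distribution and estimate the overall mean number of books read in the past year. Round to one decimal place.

Reweight to the known contact mode distribution:
  app: (1,700/10,000) × 29 = 4.93
  landline: (800/10,000) × 38 = 3.04
  web: (5,100/10,000) × 33 = 16.83
  mail: (1,100/10,000) × 8 = 0.88
  mobile: (1,300/10,000) × 30 = 3.9
Post-stratified estimate = 29.58 → 29.6.

29.6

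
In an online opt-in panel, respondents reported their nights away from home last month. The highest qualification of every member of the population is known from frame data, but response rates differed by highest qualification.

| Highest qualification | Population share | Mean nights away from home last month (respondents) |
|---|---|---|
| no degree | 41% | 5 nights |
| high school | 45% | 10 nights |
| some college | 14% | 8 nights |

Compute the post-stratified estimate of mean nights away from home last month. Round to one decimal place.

Reweight to the known highest qualification distribution:
  no degree: 0.41 × 5 = 2.05
  high school: 0.45 × 10 = 4.5
  some college: 0.14 × 8 = 1.12
Post-stratified estimate = 7.67 → 7.7.

7.7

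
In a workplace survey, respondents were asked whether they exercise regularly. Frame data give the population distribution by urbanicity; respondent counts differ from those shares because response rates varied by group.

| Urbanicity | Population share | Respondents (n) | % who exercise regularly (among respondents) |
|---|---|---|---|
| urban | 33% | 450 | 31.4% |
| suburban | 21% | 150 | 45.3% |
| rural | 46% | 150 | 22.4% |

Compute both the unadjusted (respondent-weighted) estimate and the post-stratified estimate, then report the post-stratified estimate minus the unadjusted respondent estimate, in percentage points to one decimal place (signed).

Unadjusted (pooled respondent) estimate weights by respondent counts:
  (450/750)×31.4 + (150/750)×45.3 + (150/750)×22.4 = 32.38%
Reweighting by population urbanicity shares:
  0.33×31.4 + 0.21×45.3 + 0.46×22.4 = 30.179%
Difference = 30.179 − 32.38 = -2.201 pp.

-2.2 percentage points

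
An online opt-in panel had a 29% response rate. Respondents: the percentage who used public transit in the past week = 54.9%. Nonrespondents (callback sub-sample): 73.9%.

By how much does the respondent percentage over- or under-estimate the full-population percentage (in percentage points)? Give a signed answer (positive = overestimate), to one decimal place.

-13.5 percentage points

Nonresponse fraction = 1 − 0.29 = 0.71.
Bias = (nonresponse fraction) × (respondent percentage − nonrespondent percentage)
     = 0.71 × (54.9 − 73.9) = 0.71 × -19 = -13.49.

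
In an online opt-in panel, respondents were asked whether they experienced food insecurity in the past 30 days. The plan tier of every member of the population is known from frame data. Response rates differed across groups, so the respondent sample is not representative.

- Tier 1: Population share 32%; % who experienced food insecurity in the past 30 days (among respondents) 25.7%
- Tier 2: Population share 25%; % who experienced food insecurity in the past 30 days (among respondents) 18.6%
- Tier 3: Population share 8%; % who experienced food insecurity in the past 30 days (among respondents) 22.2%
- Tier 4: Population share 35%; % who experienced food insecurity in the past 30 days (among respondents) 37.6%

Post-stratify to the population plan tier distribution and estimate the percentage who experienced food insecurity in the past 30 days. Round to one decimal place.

Weight each group's respondent value by its population share:
  Tier 1: 0.32 × 25.7 = 8.224
  Tier 2: 0.25 × 18.6 = 4.65
  Tier 3: 0.08 × 22.2 = 1.776
  Tier 4: 0.35 × 37.6 = 13.16
Post-stratified estimate = 27.81 → 27.8%.

27.8%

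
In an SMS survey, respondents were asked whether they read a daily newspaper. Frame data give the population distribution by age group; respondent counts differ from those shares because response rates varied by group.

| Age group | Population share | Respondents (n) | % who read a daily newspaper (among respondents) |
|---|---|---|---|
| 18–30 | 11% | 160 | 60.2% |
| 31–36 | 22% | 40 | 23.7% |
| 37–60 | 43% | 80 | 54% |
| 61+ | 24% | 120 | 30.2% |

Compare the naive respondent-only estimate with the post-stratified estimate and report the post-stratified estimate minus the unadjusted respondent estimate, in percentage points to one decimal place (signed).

-4.0 percentage points

Without adjustment, the pooled respondent share is:
  (160/400)×60.2 + (40/400)×23.7 + (80/400)×54 + (120/400)×30.2 = 46.31%
Reweighting by population age group shares:
  0.11×60.2 + 0.22×23.7 + 0.43×54 + 0.24×30.2 = 42.304%
Difference = 42.304 − 46.31 = -4.006 pp.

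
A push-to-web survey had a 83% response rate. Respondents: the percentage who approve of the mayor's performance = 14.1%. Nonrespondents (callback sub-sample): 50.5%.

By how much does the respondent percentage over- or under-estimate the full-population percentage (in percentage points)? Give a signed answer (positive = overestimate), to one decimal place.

-6.2 percentage points

Nonresponse fraction = 1 − 0.83 = 0.17.
Bias = (nonresponse fraction) × (respondent percentage − nonrespondent percentage)
     = 0.17 × (14.1 − 50.5) = 0.17 × -36.4 = -6.188.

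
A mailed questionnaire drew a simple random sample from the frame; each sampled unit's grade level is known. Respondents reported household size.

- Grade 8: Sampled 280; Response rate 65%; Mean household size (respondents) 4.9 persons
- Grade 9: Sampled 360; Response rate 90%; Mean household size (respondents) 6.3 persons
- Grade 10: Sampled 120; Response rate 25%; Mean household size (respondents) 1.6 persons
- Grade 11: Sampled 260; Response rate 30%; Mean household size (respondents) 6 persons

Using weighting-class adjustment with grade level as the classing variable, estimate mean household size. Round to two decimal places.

With weight = n_sampled/n_responded per class, the weighted class total is n_sampled:
  Grade 8: 280 × 4.9 = 1372
  Grade 9: 360 × 6.3 = 2268
  Grade 10: 120 × 1.6 = 192
  Grade 11: 260 × 6 = 1560
Adjusted estimate = 5392 / 1,020 = 5.28627 → 5.29.

5.29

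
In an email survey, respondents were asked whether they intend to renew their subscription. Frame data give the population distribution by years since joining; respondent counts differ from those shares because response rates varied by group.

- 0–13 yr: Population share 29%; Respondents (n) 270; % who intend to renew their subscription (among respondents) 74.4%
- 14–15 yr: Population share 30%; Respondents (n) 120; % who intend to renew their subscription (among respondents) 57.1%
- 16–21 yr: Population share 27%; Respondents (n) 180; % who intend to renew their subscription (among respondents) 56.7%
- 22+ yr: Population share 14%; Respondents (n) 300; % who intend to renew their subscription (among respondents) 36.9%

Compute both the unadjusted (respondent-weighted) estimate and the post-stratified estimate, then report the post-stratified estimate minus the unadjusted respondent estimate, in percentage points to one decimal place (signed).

+3.8 percentage points

Naive respondent-only estimate (weights = respondent counts):
  (270/870)×74.4 + (120/870)×57.1 + (180/870)×56.7 + (300/870)×36.9 = 55.4207%
Reweighting by population years since joining shares:
  0.29×74.4 + 0.3×57.1 + 0.27×56.7 + 0.14×36.9 = 59.181%
Difference = 59.181 − 55.4207 = 3.7603 pp.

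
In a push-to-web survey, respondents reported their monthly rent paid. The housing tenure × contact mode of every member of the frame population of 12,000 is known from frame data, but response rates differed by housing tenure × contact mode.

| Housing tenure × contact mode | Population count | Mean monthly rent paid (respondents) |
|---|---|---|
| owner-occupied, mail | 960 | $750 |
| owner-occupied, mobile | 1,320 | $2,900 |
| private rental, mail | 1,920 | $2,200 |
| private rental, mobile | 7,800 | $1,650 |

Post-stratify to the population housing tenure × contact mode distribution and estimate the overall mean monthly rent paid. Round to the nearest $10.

$1,800

Each cell contributes population-share × respondent value:
  owner-occupied, mail: (960/12,000) × 750 = 60
  owner-occupied, mobile: (1,320/12,000) × 2900 = 319
  private rental, mail: (1,920/12,000) × 2200 = 352
  private rental, mobile: (7,800/12,000) × 1650 = 1072.5
Post-stratified estimate = 1803.5 → $1,800.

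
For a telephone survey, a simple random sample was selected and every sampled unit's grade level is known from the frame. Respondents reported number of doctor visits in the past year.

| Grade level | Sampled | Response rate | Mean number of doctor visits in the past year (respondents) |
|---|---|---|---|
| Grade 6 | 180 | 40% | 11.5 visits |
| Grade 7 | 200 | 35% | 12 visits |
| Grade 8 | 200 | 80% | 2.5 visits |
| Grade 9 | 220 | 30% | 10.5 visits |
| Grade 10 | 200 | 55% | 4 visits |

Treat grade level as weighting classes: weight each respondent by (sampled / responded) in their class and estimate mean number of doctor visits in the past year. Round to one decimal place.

8.1

Weighting each respondent by the inverse class response rate inflates each class back to its sampled size, so the class weight is n_sampled:
  Grade 6: 180 × 11.5 = 2070
  Grade 7: 200 × 12 = 2400
  Grade 8: 200 × 2.5 = 500
  Grade 9: 220 × 10.5 = 2310
  Grade 10: 200 × 4 = 800
Adjusted estimate = 8080 / 1,000 = 8.08 → 8.1.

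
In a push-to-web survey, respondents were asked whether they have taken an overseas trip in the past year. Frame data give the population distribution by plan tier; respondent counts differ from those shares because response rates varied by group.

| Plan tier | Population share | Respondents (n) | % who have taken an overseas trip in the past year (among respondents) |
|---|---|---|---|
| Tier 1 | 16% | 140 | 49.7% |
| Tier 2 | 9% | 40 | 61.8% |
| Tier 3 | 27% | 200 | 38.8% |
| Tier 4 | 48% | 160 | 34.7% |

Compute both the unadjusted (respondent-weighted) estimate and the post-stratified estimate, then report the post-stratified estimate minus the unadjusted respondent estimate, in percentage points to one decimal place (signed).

Naive respondent-only estimate (weights = respondent counts):
  (140/540)×49.7 + (40/540)×61.8 + (200/540)×38.8 + (160/540)×34.7 = 42.1148%
Post-stratifying to population shares instead:
  0.16×49.7 + 0.09×61.8 + 0.27×38.8 + 0.48×34.7 = 40.646%
Difference = 40.646 − 42.1148 = -1.4688 pp.

-1.5 percentage points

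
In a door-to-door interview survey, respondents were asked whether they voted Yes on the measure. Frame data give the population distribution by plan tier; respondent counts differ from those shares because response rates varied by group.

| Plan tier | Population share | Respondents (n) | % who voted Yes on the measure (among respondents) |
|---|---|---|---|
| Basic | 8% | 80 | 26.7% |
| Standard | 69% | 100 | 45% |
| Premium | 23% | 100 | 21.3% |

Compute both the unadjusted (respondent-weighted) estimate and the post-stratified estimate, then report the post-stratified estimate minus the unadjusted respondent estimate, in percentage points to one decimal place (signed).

+6.8 percentage points

Without adjustment, the pooled respondent share is:
  (80/280)×26.7 + (100/280)×45 + (100/280)×21.3 = 31.3071%
Post-stratifying to population shares instead:
  0.08×26.7 + 0.69×45 + 0.23×21.3 = 38.085%
Difference = 38.085 − 31.3071 = 6.7779 pp.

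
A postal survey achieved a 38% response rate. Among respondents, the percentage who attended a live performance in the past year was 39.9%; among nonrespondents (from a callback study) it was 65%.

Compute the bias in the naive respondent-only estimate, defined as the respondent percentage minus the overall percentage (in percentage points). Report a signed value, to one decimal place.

Nonresponse fraction = 1 − 0.38 = 0.62.
Bias = (nonresponse fraction) × (respondent percentage − nonrespondent percentage)
     = 0.62 × (39.9 − 65) = 0.62 × -25.1 = -15.562.

-15.6 percentage points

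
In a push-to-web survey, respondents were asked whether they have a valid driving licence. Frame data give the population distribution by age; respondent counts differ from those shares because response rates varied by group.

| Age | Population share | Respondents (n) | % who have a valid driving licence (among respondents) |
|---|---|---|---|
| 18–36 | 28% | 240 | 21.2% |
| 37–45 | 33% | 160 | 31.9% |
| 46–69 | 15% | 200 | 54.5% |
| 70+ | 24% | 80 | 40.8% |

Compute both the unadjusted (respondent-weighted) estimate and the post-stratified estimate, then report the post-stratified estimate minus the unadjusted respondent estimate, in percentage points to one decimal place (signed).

Naive respondent-only estimate (weights = respondent counts):
  (240/680)×21.2 + (160/680)×31.9 + (200/680)×54.5 + (80/680)×40.8 = 35.8176%
Post-stratified estimate weights by population shares:
  0.28×21.2 + 0.33×31.9 + 0.15×54.5 + 0.24×40.8 = 34.43%
Difference = 34.43 − 35.8176 = -1.3876 pp.

-1.4 percentage points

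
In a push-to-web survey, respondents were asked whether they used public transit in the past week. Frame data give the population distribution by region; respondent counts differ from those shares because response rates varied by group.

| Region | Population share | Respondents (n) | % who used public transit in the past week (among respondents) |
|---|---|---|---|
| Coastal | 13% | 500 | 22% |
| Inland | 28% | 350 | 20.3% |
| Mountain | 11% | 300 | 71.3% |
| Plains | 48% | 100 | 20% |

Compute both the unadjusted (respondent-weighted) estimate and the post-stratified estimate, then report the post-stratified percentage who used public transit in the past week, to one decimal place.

26.0%

Without adjustment, the pooled respondent share is:
  (500/1250)×22 + (350/1250)×20.3 + (300/1250)×71.3 + (100/1250)×20 = 33.196%
Reweighting by population region shares:
  0.13×22 + 0.28×20.3 + 0.11×71.3 + 0.48×20 = 25.987%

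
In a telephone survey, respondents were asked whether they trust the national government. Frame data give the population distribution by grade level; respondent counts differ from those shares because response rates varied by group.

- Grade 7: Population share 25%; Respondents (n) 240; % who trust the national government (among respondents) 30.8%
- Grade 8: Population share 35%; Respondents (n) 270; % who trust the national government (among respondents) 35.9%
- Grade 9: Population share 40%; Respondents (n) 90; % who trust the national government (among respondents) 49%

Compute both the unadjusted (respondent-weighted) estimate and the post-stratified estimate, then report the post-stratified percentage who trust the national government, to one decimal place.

Unadjusted (pooled respondent) estimate weights by respondent counts:
  (240/600)×30.8 + (270/600)×35.9 + (90/600)×49 = 35.825%
Reweighting by population grade level shares:
  0.25×30.8 + 0.35×35.9 + 0.4×49 = 39.865%

39.9%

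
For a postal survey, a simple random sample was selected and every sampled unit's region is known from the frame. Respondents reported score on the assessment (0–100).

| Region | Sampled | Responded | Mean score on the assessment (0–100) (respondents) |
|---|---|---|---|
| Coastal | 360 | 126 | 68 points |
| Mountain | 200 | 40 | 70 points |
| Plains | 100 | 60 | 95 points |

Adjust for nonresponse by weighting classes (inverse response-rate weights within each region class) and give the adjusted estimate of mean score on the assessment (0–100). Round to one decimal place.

72.7

Class response rates: Coastal 126/360 = 35%, Mountain 40/200 = 20%, Plains 60/100 = 60%.
Inverse-response-rate weighting restores each class to its sampled count, so class totals weight by n_sampled:
  Coastal: 360 × 68 = 24,480
  Mountain: 200 × 70 = 14,000
  Plains: 100 × 95 = 9500
Adjusted estimate = 47,980 / 660 = 72.697 → 72.7.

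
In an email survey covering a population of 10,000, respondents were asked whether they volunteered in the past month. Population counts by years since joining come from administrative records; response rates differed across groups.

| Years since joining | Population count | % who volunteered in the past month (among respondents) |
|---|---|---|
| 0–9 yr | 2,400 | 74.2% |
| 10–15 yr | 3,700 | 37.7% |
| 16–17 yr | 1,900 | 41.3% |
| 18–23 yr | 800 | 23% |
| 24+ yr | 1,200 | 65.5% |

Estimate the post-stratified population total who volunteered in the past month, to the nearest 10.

4,930

Apply each group's respondent rate to its population count:
  0–9 yr: 2,400 × 74.2% = 1780.8
  10–15 yr: 3,700 × 37.7% = 1394.9
  16–17 yr: 1,900 × 41.3% = 784.7
  18–23 yr: 800 × 23% = 184
  24+ yr: 1,200 × 65.5% = 786
Estimated total = 4930.4 → 4,930.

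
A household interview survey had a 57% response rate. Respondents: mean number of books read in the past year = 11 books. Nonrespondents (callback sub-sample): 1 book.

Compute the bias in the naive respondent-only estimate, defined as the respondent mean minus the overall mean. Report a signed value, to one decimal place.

Nonresponse fraction = 1 − 0.57 = 0.43.
Bias = (nonresponse fraction) × (respondent mean − nonrespondent mean)
     = 0.43 × (11 − 1) = 0.43 × 10 = 4.3.

+4.3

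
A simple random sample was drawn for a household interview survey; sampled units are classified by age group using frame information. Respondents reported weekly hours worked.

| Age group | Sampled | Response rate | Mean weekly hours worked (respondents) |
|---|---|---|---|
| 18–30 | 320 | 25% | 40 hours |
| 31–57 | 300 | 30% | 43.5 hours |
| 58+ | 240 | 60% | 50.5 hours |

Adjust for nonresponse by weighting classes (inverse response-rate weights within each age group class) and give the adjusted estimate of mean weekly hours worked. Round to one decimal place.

44.2

Each respondent's weight = sampled/responded in their class; summing within a class gives n_sampled, so:
  18–30: 320 × 40 = 12,800
  31–57: 300 × 43.5 = 13,050
  58+: 240 × 50.5 = 12,120
Adjusted estimate = 37,970 / 860 = 44.1512 → 44.2.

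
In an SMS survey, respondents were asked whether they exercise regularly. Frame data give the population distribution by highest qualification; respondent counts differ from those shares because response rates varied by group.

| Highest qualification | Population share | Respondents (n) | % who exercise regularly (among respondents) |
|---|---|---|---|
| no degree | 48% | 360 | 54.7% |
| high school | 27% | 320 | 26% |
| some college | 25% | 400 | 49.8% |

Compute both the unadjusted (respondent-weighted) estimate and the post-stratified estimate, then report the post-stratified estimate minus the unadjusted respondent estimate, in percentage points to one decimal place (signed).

Without adjustment, the pooled respondent share is:
  (360/1080)×54.7 + (320/1080)×26 + (400/1080)×49.8 = 44.3815%
Reweighting by population highest qualification shares:
  0.48×54.7 + 0.27×26 + 0.25×49.8 = 45.726%
Difference = 45.726 − 44.3815 = 1.3445 pp.

+1.3 percentage points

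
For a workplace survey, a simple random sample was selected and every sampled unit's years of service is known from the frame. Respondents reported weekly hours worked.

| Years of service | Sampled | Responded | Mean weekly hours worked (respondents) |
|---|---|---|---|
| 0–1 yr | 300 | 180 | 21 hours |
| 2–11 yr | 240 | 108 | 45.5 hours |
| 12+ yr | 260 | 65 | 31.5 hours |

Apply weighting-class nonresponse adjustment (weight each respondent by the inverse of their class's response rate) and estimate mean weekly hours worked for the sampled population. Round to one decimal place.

31.8

Response rates by class: 0–1 yr 180/300 = 60%, 2–11 yr 108/240 = 45%, 12+ yr 65/260 = 25%.
Weighting each respondent by the inverse class response rate inflates each class back to its sampled size, so the class weight is n_sampled:
  0–1 yr: 300 × 21 = 6300
  2–11 yr: 240 × 45.5 = 10,920
  12+ yr: 260 × 31.5 = 8190
Adjusted estimate = 25,410 / 800 = 31.7625 → 31.8.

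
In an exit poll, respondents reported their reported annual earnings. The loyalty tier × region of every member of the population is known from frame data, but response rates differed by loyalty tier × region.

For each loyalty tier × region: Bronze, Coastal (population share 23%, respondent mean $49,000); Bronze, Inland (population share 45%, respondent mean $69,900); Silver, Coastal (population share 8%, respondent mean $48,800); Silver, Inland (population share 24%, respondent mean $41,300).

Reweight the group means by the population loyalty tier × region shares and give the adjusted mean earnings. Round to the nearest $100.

Weight each group's respondent value by its population share:
  Bronze, Coastal: 0.23 × 49,000 = 11,270
  Bronze, Inland: 0.45 × 69,900 = 31,455
  Silver, Coastal: 0.08 × 48,800 = 3904
  Silver, Inland: 0.24 × 41,300 = 9912
Post-stratified estimate = 56,541 → $56,500.

$56,500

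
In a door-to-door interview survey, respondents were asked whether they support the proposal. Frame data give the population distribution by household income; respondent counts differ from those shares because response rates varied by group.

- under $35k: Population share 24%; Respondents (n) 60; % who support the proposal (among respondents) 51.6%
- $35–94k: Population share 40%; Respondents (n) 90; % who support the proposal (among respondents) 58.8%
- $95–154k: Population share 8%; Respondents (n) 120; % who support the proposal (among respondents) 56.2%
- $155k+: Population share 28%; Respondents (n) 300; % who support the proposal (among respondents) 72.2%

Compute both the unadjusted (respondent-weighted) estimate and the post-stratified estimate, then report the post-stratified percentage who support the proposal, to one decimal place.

Without adjustment, the pooled respondent share is:
  (60/570)×51.6 + (90/570)×58.8 + (120/570)×56.2 + (300/570)×72.2 = 64.5474%
Post-stratifying to population shares instead:
  0.24×51.6 + 0.4×58.8 + 0.08×56.2 + 0.28×72.2 = 60.616%

60.6%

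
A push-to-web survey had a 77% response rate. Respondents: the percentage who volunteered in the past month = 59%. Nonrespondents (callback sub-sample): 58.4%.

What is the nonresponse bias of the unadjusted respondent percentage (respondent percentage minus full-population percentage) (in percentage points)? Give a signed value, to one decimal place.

+0.1 percentage points

Nonresponse fraction = 1 − 0.77 = 0.23.
Bias = (nonresponse fraction) × (respondent percentage − nonrespondent percentage)
     = 0.23 × (59 − 58.4) = 0.23 × 0.6 = 0.138.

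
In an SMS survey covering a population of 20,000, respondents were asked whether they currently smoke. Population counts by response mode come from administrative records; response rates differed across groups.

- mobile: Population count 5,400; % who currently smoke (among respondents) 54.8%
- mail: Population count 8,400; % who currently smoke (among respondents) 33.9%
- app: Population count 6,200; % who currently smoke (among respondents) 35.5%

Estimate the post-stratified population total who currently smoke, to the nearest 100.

Apply each group's respondent rate to its population count:
  mobile: 5,400 × 54.8% = 2959.2
  mail: 8,400 × 33.9% = 2847.6
  app: 6,200 × 35.5% = 2201
Estimated total = 8007.8 → 8,000.

8,000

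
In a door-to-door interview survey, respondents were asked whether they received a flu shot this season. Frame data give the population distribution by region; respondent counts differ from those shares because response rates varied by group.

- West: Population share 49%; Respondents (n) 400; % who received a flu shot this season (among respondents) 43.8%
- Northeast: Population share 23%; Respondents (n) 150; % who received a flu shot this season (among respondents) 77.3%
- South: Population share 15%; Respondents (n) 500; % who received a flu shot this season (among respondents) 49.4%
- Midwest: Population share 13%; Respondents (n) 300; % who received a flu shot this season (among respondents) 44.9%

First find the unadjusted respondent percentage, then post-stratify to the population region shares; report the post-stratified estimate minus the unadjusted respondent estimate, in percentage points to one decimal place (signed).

Naive respondent-only estimate (weights = respondent counts):
  (400/1350)×43.8 + (150/1350)×77.3 + (500/1350)×49.4 + (300/1350)×44.9 = 49.8407%
Reweighting by population region shares:
  0.49×43.8 + 0.23×77.3 + 0.15×49.4 + 0.13×44.9 = 52.488%
Difference = 52.488 − 49.8407 = 2.6473 pp.

+2.6 percentage points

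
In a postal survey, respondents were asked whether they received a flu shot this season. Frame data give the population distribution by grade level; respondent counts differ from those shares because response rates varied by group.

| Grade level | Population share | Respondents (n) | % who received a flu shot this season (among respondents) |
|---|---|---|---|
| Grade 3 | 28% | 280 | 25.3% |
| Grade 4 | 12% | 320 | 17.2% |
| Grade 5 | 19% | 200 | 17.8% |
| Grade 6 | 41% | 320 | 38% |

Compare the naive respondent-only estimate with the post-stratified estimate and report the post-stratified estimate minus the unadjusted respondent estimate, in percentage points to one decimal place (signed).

Naive respondent-only estimate (weights = respondent counts):
  (280/1120)×25.3 + (320/1120)×17.2 + (200/1120)×17.8 + (320/1120)×38 = 25.275%
Reweighting by population grade level shares:
  0.28×25.3 + 0.12×17.2 + 0.19×17.8 + 0.41×38 = 28.11%
Difference = 28.11 − 25.275 = 2.835 pp.

+2.8 percentage points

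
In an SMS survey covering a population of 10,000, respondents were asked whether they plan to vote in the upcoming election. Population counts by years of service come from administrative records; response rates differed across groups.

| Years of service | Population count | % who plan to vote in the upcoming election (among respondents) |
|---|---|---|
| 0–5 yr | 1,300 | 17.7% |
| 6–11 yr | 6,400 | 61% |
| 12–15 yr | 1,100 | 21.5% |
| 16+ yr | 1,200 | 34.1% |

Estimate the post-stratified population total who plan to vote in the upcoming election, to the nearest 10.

Apply each group's respondent rate to its population count:
  0–5 yr: 1,300 × 17.7% = 230.1
  6–11 yr: 6,400 × 61% = 3904
  12–15 yr: 1,100 × 21.5% = 236.5
  16+ yr: 1,200 × 34.1% = 409.2
Estimated total = 4779.8 → 4,780.

4,780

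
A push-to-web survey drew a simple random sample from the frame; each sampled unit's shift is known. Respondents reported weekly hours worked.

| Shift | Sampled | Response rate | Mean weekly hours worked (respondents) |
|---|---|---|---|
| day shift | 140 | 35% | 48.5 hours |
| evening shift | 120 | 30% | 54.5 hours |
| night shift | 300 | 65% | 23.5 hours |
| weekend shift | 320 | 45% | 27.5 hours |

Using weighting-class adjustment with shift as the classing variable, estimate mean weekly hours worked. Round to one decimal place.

Each respondent's weight = sampled/responded in their class; summing within a class gives n_sampled, so:
  day shift: 140 × 48.5 = 6790
  evening shift: 120 × 54.5 = 6540
  night shift: 300 × 23.5 = 7050
  weekend shift: 320 × 27.5 = 8800
Adjusted estimate = 29,180 / 880 = 33.1591 → 33.2.

33.2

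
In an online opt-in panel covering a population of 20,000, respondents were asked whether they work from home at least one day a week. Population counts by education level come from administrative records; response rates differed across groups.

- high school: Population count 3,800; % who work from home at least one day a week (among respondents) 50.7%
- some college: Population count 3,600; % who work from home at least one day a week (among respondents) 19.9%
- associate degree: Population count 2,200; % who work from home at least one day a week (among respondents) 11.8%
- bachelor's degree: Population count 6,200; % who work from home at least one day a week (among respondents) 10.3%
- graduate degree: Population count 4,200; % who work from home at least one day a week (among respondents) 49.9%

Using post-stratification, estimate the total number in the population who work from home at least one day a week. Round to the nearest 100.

Estimated count per cell = population count × respondent percentage:
  high school: 3,800 × 50.7% = 1926.6
  some college: 3,600 × 19.9% = 716.4
  associate degree: 2,200 × 11.8% = 259.6
  bachelor's degree: 6,200 × 10.3% = 638.6
  graduate degree: 4,200 × 49.9% = 2095.8
Estimated total = 5637 → 5,600.

5,600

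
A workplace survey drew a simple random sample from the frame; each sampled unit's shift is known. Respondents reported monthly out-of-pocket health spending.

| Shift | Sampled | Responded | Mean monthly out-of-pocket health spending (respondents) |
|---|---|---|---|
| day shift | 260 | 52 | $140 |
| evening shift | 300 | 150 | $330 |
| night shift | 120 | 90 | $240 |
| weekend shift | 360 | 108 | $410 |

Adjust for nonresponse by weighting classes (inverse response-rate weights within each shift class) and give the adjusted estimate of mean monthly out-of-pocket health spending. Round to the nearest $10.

Response rates by class: day shift 52/260 = 20%, evening shift 150/300 = 50%, night shift 90/120 = 75%, weekend shift 108/360 = 30%.
With weight = n_sampled/n_responded per class, the weighted class total is n_sampled:
  day shift: 260 × 140 = 36,400
  evening shift: 300 × 330 = 99,000
  night shift: 120 × 240 = 28,800
  weekend shift: 360 × 410 = 147,600
Adjusted estimate = 311,800 / 1,040 = 299.808 → $300.

$300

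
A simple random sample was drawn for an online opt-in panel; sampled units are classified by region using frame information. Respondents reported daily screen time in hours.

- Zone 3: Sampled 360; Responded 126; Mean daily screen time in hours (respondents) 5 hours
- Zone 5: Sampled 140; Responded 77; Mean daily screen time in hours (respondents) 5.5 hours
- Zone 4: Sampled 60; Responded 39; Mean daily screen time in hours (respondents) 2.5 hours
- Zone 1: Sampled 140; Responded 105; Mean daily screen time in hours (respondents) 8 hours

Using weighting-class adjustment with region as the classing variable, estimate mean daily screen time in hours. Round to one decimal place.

5.5

Response rates by class: Zone 3 126/360 = 35%, Zone 5 77/140 = 55%, Zone 4 39/60 = 65%, Zone 1 105/140 = 75%.
Inverse-response-rate weighting restores each class to its sampled count, so class totals weight by n_sampled:
  Zone 3: 360 × 5 = 1800
  Zone 5: 140 × 5.5 = 770
  Zone 4: 60 × 2.5 = 150
  Zone 1: 140 × 8 = 1120
Adjusted estimate = 3840 / 700 = 5.48571 → 5.5.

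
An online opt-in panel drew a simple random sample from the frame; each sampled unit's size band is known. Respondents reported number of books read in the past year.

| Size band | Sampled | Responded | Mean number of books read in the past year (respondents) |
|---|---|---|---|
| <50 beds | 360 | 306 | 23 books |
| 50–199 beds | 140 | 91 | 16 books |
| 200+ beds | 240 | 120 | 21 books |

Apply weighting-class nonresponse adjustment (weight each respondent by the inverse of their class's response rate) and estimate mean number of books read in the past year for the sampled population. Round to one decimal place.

Class response rates: <50 beds 306/360 = 85%, 50–199 beds 91/140 = 65%, 200+ beds 120/240 = 50%.
With weight = n_sampled/n_responded per class, the weighted class total is n_sampled:
  <50 beds: 360 × 23 = 8280
  50–199 beds: 140 × 16 = 2240
  200+ beds: 240 × 21 = 5040
Adjusted estimate = 15,560 / 740 = 21.027 → 21.0.

21.0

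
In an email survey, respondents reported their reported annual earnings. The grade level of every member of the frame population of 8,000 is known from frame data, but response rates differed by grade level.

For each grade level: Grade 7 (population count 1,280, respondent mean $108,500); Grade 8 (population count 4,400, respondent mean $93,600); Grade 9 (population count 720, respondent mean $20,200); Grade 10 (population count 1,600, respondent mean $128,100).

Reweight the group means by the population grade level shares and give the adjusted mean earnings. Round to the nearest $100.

$96,300

Reweight to the known grade level distribution:
  Grade 7: (1,280/8,000) × 108,500 = 17,360
  Grade 8: (4,400/8,000) × 93,600 = 51,480
  Grade 9: (720/8,000) × 20,200 = 1818
  Grade 10: (1,600/8,000) × 128,100 = 25,620
Post-stratified estimate = 96,278 → $96,300.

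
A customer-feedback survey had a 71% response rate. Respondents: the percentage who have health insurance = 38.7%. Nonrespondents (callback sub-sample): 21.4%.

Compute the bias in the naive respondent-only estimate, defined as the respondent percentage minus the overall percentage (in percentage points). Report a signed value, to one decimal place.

Nonresponse fraction = 1 − 0.71 = 0.29.
Bias = (nonresponse fraction) × (respondent percentage − nonrespondent percentage)
     = 0.29 × (38.7 − 21.4) = 0.29 × 17.3 = 5.017.

+5.0 percentage points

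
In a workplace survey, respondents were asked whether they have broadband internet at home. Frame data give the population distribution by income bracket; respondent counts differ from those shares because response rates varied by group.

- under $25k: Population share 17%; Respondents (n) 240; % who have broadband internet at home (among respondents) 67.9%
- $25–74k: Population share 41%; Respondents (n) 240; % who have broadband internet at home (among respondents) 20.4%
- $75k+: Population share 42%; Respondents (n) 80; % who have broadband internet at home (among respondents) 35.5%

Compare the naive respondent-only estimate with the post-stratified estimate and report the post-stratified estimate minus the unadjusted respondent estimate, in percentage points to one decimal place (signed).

Naive respondent-only estimate (weights = respondent counts):
  (240/560)×67.9 + (240/560)×20.4 + (80/560)×35.5 = 42.9143%
Post-stratified estimate weights by population shares:
  0.17×67.9 + 0.41×20.4 + 0.42×35.5 = 34.817%
Difference = 34.817 − 42.9143 = -8.0973 pp.

-8.1 percentage points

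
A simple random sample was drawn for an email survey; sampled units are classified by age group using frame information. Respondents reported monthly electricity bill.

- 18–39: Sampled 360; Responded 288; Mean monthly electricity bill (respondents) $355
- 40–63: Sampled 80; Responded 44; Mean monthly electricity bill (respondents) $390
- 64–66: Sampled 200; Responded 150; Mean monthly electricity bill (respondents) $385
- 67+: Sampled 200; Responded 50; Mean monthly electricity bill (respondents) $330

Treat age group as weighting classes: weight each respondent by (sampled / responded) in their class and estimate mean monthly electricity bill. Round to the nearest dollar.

Response rates by class: 18–39 288/360 = 80%, 40–63 44/80 = 55%, 64–66 150/200 = 75%, 67+ 50/200 = 25%.
Inverse-response-rate weighting restores each class to its sampled count, so class totals weight by n_sampled:
  18–39: 360 × 355 = 127,800
  40–63: 80 × 390 = 31,200
  64–66: 200 × 385 = 77,000
  67+: 200 × 330 = 66,000
Adjusted estimate = 302,000 / 840 = 359.524 → $360.

$360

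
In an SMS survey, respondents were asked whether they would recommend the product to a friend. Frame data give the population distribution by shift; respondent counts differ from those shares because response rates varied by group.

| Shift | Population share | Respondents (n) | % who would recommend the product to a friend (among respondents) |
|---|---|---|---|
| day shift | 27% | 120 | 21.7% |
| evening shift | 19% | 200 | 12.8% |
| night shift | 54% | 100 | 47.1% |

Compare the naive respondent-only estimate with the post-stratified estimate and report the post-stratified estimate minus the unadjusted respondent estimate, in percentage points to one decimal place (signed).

Unadjusted (pooled respondent) estimate weights by respondent counts:
  (120/420)×21.7 + (200/420)×12.8 + (100/420)×47.1 = 23.5095%
Reweighting by population shift shares:
  0.27×21.7 + 0.19×12.8 + 0.54×47.1 = 33.725%
Difference = 33.725 − 23.5095 = 10.2155 pp.

+10.2 percentage points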